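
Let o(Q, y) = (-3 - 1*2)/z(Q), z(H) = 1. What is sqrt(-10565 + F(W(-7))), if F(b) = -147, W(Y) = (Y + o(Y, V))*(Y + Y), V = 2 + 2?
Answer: 2*I*sqrt(2678) ≈ 103.5*I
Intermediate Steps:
V = 4
o(Q, y) = -5 (o(Q, y) = (-3 - 1*2)/1 = (-3 - 2)*1 = -5*1 = -5)
W(Y) = 2*Y*(-5 + Y) (W(Y) = (Y - 5)*(Y + Y) = (-5 + Y)*(2*Y) = 2*Y*(-5 + Y))
sqrt(-10565 + F(W(-7))) = sqrt(-10565 - 147) = sqrt(-10712) = 2*I*sqrt(2678)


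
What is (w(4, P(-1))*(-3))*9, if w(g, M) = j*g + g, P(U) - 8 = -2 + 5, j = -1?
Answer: 0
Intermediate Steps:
P(U) = 11 (P(U) = 8 + (-2 + 5) = 8 + 3 = 11)
w(g, M) = 0 (w(g, M) = -g + g = 0)
(w(4, P(-1))*(-3))*9 = (0*(-3))*9 = 0*9 = 0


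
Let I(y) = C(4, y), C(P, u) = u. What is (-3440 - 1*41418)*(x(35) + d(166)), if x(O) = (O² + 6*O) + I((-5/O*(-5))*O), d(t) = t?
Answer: -72939108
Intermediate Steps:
I(y) = y
x(O) = 25 + O² + 6*O (x(O) = (O² + 6*O) + (-5/O*(-5))*O = (O² + 6*O) + (25/O)*O = (O² + 6*O) + 25 = 25 + O² + 6*O)
(-3440 - 1*41418)*(x(35) + d(166)) = (-3440 - 1*41418)*((25 + 35² + 6*35) + 166) = (-3440 - 41418)*((25 + 1225 + 210) + 166) = -44858*(1460 + 166) = -44858*1626 = -72939108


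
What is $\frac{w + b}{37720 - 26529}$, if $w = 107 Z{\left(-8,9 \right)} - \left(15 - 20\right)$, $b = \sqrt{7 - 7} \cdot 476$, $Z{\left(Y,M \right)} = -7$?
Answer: $- \frac{24}{361} \approx -0.066482$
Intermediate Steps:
$b = 0$ ($b = \sqrt{0} \cdot 476 = 0 \cdot 476 = 0$)
$w = -744$ ($w = 107 \left(-7\right) - \left(15 - 20\right) = -749 - -5 = -749 + \left(-21 + 26\right) = -749 + 5 = -744$)
$\frac{w + b}{37720 - 26529} = \frac{-744 + 0}{37720 - 26529} = - \frac{744}{11191} = \left(-744\right) \frac{1}{11191} = - \frac{24}{361}$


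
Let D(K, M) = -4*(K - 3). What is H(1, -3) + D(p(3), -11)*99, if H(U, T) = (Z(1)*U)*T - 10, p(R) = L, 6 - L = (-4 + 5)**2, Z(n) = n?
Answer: -805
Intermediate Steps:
L = 5 (L = 6 - (-4 + 5)**2 = 6 - 1*1**2 = 6 - 1*1 = 6 - 1 = 5)
p(R) = 5
H(U, T) = -10 + T*U (H(U, T) = (1*U)*T - 10 = U*T - 10 = T*U - 10 = -10 + T*U)
D(K, M) = 12 - 4*K (D(K, M) = -4*(-3 + K) = 12 - 4*K)
H(1, -3) + D(p(3), -11)*99 = (-10 - 3*1) + (12 - 4*5)*99 = (-10 - 3) + (12 - 20)*99 = -13 - 8*99 = -13 - 792 = -805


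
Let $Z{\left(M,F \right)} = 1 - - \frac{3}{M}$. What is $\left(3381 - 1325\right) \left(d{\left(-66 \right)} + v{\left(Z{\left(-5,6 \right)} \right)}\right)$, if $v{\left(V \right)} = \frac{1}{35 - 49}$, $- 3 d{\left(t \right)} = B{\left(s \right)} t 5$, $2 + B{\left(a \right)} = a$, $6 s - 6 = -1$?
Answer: $- \frac{5544004}{21} \approx -2.64 \cdot 10^{5}$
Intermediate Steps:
$s = \frac{5}{6}$ ($s = 1 + \frac{1}{6} \left(-1\right) = 1 - \frac{1}{6} = \frac{5}{6} \approx 0.83333$)
$B{\left(a \right)} = -2 + a$
$d{\left(t \right)} = \frac{35 t}{18}$ ($d{\left(t \right)} = - \frac{\left(-2 + \frac{5}{6}\right) t 5}{3} = - \frac{- \frac{7 t}{6} \cdot 5}{3} = - \frac{\left(- \frac{35}{6}\right) t}{3} = \frac{35 t}{18}$)
$Z{\left(M,F \right)} = 1 + \frac{3}{M}$
$v{\left(V \right)} = - \frac{1}{14}$ ($v{\left(V \right)} = \frac{1}{-14} = - \frac{1}{14}$)
$\left(3381 - 1325\right) \left(d{\left(-66 \right)} + v{\left(Z{\left(-5,6 \right)} \right)}\right) = \left(3381 - 1325\right) \left(\frac{35}{18} \left(-66\right) - \frac{1}{14}\right) = 2056 \left(- \frac{385}{3} - \frac{1}{14}\right) = 2056 \left(- \frac{5393}{42}\right) = - \frac{5544004}{21}$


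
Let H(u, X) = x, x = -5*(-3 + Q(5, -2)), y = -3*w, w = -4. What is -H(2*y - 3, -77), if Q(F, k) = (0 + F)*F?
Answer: 110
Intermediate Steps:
y = 12 (y = -3*(-4) = 12)
Q(F, k) = F² (Q(F, k) = F*F = F²)
x = -110 (x = -5*(-3 + 5²) = -5*(-3 + 25) = -5*22 = -110)
H(u, X) = -110
-H(2*y - 3, -77) = -1*(-110) = 110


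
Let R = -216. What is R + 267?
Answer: 51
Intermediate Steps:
R + 267 = -216 + 267 = 51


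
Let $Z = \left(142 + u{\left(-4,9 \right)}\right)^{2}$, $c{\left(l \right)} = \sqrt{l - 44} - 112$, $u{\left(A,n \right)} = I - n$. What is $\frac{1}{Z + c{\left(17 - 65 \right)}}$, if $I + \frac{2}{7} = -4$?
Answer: $\frac{39509337}{650140874861} - \frac{4802 i \sqrt{23}}{650140874861} \approx 6.077 \cdot 10^{-5} - 3.5422 \cdot 10^{-8} i$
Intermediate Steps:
$I = - \frac{30}{7}$ ($I = - \frac{2}{7} - 4 = - \frac{30}{7} \approx -4.2857$)
$u{\left(A,n \right)} = - \frac{30}{7} - n$
$c{\left(l \right)} = -112 + \sqrt{-44 + l}$ ($c{\left(l \right)} = \sqrt{-44 + l} - 112 = -112 + \sqrt{-44 + l}$)
$Z = \frac{811801}{49}$ ($Z = \left(142 - \frac{93}{7}\right)^{2} = \left(\frac{901}{7}\right)^{2} = \frac{811801}{49} \approx 16567.0$)
$\frac{1}{Z + c{\left(17 - 65 \right)}} = \frac{1}{\frac{811801}{49} - \left(112 - \sqrt{-44 + \left(17 - 65\right)}\right)} = \frac{1}{\frac{811801}{49} - \left(112 - \sqrt{-44 - 48}\right)} = \frac{1}{\frac{811801}{49} - \left(112 - \sqrt{-92}\right)} = \frac{1}{\frac{811801}{49} - \left(112 - 2 i \sqrt{23}\right)} = \frac{1}{\frac{806313}{49} + 2 i \sqrt{23}}$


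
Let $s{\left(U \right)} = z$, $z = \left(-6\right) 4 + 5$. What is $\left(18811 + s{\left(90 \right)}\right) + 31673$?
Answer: $50465$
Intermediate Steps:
$z = -19$ ($z = -24 + 5 = -19$)
$s{\left(U \right)} = -19$
$\left(18811 + s{\left(90 \right)}\right) + 31673 = \left(18811 - 19\right) + 31673 = 18792 + 31673 = 50465$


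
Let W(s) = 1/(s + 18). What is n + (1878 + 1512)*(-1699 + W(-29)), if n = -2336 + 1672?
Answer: -63366404/11 ≈ -5.7606e+6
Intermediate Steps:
W(s) = 1/(18 + s)
n = -664
n + (1878 + 1512)*(-1699 + W(-29)) = -664 + (1878 + 1512)*(-1699 + 1/(18 - 29)) = -664 + 3390*(-1699 + 1/(-11)) = -664 + 3390*(-1699 - 1/11) = -664 + 3390*(-18690/11) = -664 - 63359100/11 = -63366404/11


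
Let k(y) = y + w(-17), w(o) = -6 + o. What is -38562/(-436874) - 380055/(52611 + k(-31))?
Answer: -27334907506/3826797803 ≈ -7.1430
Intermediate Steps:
k(y) = -23 + y (k(y) = y + (-6 - 17) = y - 23 = -23 + y)
-38562/(-436874) - 380055/(52611 + k(-31)) = -38562/(-436874) - 380055/(52611 + (-23 - 31)) = -38562*(-1/436874) - 380055/(52611 - 54) = 19281/218437 - 380055/52557 = 19281/218437 - 380055*1/52557 = 19281/218437 - 126685/17519 = -27334907506/3826797803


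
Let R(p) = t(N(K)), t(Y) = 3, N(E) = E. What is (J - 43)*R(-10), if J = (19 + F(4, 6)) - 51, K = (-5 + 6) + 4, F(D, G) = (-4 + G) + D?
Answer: -207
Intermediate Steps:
F(D, G) = -4 + D + G
K = 5 (K = 1 + 4 = 5)
J = -26 (J = (19 + (-4 + 4 + 6)) - 51 = (19 + 6) - 51 = 25 - 51 = -26)
R(p) = 3
(J - 43)*R(-10) = (-26 - 43)*3 = -69*3 = -207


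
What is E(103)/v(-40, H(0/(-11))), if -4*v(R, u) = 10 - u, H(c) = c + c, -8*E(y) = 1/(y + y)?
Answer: 1/4120 ≈ 0.00024272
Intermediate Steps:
E(y) = -1/(16*y) (E(y) = -1/(8*(y + y)) = -1/(2*y)/8 = -1/(16*y))
H(c) = 2*c
v(R, u) = -5/2 + u/4 (v(R, u) = -(10 - u)/4 = -5/2 + u/4)
E(103)/v(-40, H(0/(-11))) = (-1/16/103)/(-5/2 + (2*(0/(-11)))/4) = (-1/16*1/103)/(-5/2 + (2*(0*(-1/11)))/4) = -1/(1648*(-5/2 + (2*0)/4)) = -1/(1648*(-5/2 + (1/4)*0)) = -1/(1648*(-5/2 + 0)) = -1/(1648*(-5/2)) = -1/1648*(-2/5) = 1/4120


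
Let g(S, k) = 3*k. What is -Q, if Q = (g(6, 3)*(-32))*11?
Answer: 3168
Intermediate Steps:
Q = -3168 (Q = ((3*3)*(-32))*11 = (9*(-32))*11 = -288*11 = -3168)
-Q = -1*(-3168) = 3168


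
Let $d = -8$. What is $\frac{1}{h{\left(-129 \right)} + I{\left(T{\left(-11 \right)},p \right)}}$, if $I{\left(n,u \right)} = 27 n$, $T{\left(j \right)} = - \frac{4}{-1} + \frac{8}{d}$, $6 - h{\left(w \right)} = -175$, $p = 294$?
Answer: $\frac{1}{262} \approx 0.0038168$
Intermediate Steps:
$h{\left(w \right)} = 181$ ($h{\left(w \right)} = 6 - -175 = 6 + 175 = 181$)
$T{\left(j \right)} = 3$ ($T{\left(j \right)} = - \frac{4}{-1} + \frac{8}{-8} = \left(-4\right) \left(-1\right) + 8 \left(- \frac{1}{8}\right) = 4 - 1 = 3$)
$\frac{1}{h{\left(-129 \right)} + I{\left(T{\left(-11 \right)},p \right)}} = \frac{1}{181 + 27 \cdot 3} = \frac{1}{181 + 81} = \frac{1}{262}$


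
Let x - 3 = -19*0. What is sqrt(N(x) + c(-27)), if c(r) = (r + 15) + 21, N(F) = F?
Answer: 2*sqrt(3) ≈ 3.4641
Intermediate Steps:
x = 3 (x = 3 - 19*0 = 3 + 0 = 3)
c(r) = 36 + r (c(r) = (15 + r) + 21 = 36 + r)
sqrt(N(x) + c(-27)) = sqrt(3 + (36 - 27)) = sqrt(3 + 9) = sqrt(12) = 2*sqrt(3)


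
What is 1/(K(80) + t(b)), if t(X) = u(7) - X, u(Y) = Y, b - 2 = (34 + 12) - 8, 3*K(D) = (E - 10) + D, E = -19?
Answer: -1/16 ≈ -0.062500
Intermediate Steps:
K(D) = -29/3 + D/3 (K(D) = ((-19 - 10) + D)/3 = (-29 + D)/3 = -29/3 + D/3)
b = 40 (b = 2 + ((34 + 12) - 8) = 2 + (46 - 8) = 2 + 38 = 40)
t(X) = 7 - X
1/(K(80) + t(b)) = 1/((-29/3 + (1/3)*80) + (7 - 1*40)) = 1/((-29/3 + 80/3) + (7 - 40)) = 1/(17 - 33) = 1/(-16) = -1/16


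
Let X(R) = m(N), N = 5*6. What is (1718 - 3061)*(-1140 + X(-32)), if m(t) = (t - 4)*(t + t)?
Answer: -564060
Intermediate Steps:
N = 30
m(t) = 2*t*(-4 + t) (m(t) = (-4 + t)*(2*t) = 2*t*(-4 + t))
X(R) = 1560 (X(R) = 2*30*(-4 + 30) = 2*30*26 = 1560)
(1718 - 3061)*(-1140 + X(-32)) = (1718 - 3061)*(-1140 + 1560) = -1343*420 = -564060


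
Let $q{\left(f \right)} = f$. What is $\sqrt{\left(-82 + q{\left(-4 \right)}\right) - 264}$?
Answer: $5 i \sqrt{14} \approx 18.708 i$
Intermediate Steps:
$\sqrt{\left(-82 + q{\left(-4 \right)}\right) - 264} = \sqrt{\left(-82 - 4\right) - 264} = \sqrt{-86 - 264} = \sqrt{-350} = 5 i \sqrt{14}$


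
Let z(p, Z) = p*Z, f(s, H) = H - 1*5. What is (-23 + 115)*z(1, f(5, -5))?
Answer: -920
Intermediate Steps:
f(s, H) = -5 + H (f(s, H) = H - 5 = -5 + H)
z(p, Z) = Z*p
(-23 + 115)*z(1, f(5, -5)) = (-23 + 115)*((-5 - 5)*1) = 92*(-10*1) = 92*(-10) = -920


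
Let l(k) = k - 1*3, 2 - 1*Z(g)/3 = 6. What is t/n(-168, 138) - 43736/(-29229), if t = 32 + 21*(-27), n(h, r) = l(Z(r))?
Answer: 362079/9743 ≈ 37.163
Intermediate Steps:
Z(g) = -12 (Z(g) = 6 - 3*6 = 6 - 18 = -12)
l(k) = -3 + k (l(k) = k - 3 = -3 + k)
n(h, r) = -15 (n(h, r) = -3 - 12 = -15)
t = -535 (t = 32 - 567 = -535)
t/n(-168, 138) - 43736/(-29229) = -535/(-15) - 43736/(-29229) = -535*(-1/15) - 43736*(-1/29229) = 107/3 + 43736/29229 = 362079/9743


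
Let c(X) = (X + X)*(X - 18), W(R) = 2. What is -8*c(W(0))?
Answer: 512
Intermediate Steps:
c(X) = 2*X*(-18 + X) (c(X) = (2*X)*(-18 + X) = 2*X*(-18 + X))
-8*c(W(0)) = -16*2*(-18 + 2) = -16*2*(-16) = -8*(-64) = 512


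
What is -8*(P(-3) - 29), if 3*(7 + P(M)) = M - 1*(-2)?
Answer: 872/3 ≈ 290.67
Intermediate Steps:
P(M) = -19/3 + M/3 (P(M) = -7 + (M - 1*(-2))/3 = -7 + (M + 2)/3 = -7 + (2 + M)/3 = -7 + (⅔ + M/3) = -19/3 + M/3)
-8*(P(-3) - 29) = -8*((-19/3 + (⅓)*(-3)) - 29) = -8*((-19/3 - 1) - 29) = -8*(-22/3 - 29) = -8*(-109/3) = 872/3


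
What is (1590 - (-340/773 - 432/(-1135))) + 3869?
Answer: 4789532909/877355 ≈ 5459.1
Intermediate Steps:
(1590 - (-340/773 - 432/(-1135))) + 3869 = (1590 - (-340*1/773 - 432*(-1/1135))) + 3869 = (1590 - (-340/773 + 432/1135)) + 3869 = (1590 - 1*(-51964/877355)) + 3869 = (1590 + 51964/877355) + 3869 = 1395046414/877355 + 3869 = 4789532909/877355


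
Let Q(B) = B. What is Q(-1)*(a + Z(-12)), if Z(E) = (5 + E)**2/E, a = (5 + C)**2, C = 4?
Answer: -923/12 ≈ -76.917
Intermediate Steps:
a = 81 (a = (5 + 4)**2 = 9**2 = 81)
Z(E) = (5 + E)**2/E
Q(-1)*(a + Z(-12)) = -(81 + (5 - 12)**2/(-12)) = -(81 - 1/12*(-7)**2) = -(81 - 1/12*49) = -(81 - 49/12) = -1*923/12 = -923/12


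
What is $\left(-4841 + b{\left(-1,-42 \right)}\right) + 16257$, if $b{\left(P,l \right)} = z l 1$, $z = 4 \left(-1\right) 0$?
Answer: $11416$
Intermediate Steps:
$z = 0$ ($z = \left(-4\right) 0 = 0$)
$b{\left(P,l \right)} = 0$ ($b{\left(P,l \right)} = 0 l 1 = 0 \cdot 1 = 0$)
$\left(-4841 + b{\left(-1,-42 \right)}\right) + 16257 = \left(-4841 + 0\right) + 16257 = -4841 + 16257 = 11416$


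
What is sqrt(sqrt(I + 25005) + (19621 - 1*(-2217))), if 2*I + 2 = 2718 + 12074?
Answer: sqrt(22018) ≈ 148.38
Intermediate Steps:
I = 7395 (I = -1 + (2718 + 12074)/2 = -1 + (1/2)*14792 = -1 + 7396 = 7395)
sqrt(sqrt(I + 25005) + (19621 - 1*(-2217))) = sqrt(sqrt(7395 + 25005) + (19621 - 1*(-2217))) = sqrt(sqrt(32400) + (19621 + 2217)) = sqrt(180 + 21838) = sqrt(22018)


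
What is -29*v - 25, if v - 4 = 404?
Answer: -11857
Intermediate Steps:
v = 408 (v = 4 + 404 = 408)
-29*v - 25 = -29*408 - 25 = -11832 - 25 = -11857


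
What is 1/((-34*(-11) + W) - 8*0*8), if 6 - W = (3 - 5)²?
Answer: 1/376 ≈ 0.0026596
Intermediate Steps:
W = 2 (W = 6 - (3 - 5)² = 6 - 1*(-2)² = 6 - 1*4 = 6 - 4 = 2)
1/((-34*(-11) + W) - 8*0*8) = 1/((-34*(-11) + 2) - 8*0*8) = 1/((374 + 2) + 0*8) = 1/(376 + 0) = 1/376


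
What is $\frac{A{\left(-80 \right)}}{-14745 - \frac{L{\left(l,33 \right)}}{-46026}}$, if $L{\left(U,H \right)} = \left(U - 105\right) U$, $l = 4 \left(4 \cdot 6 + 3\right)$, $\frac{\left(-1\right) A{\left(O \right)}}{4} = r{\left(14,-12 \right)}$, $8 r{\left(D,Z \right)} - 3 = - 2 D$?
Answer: $- \frac{63925}{75405894} \approx -0.00084775$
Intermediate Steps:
$r{\left(D,Z \right)} = \frac{3}{8} - \frac{D}{4}$ ($r{\left(D,Z \right)} = \frac{3}{8} + \frac{\left(-2\right) D}{8} = \frac{3}{8} - \frac{D}{4}$)
$A{\left(O \right)} = \frac{25}{2}$ ($A{\left(O \right)} = - 4 \left(\frac{3}{8} - \frac{7}{2}\right) = \left(-4\right) \left(- \frac{25}{8}\right) = \frac{25}{2}$)
$l = 108$ ($l = 4 \left(24 + 3\right) = 4 \cdot 27 = 108$)
$L{\left(U,H \right)} = U \left(-105 + U\right)$ ($L{\left(U,H \right)} = \left(U - 105\right) U = \left(-105 + U\right) U = U \left(-105 + U\right)$)
$\frac{A{\left(-80 \right)}}{-14745 - \frac{L{\left(l,33 \right)}}{-46026}} = \frac{25}{2 \left(-14745 - \frac{108 \left(-105 + 108\right)}{-46026}\right)} = \frac{25}{2 \left(-14745 - 108 \cdot 3 \left(- \frac{1}{46026}\right)\right)} = \frac{25}{2 \left(-14745 - 324 \left(- \frac{1}{46026}\right)\right)} = \frac{25}{2 \left(-14745 - - \frac{18}{2557}\right)} = \frac{25}{2 \left(-14745 + \frac{18}{2557}\right)} = \frac{25}{2 \left(- \frac{37702947}{2557}\right)} = \frac{25}{2} \left(- \frac{2557}{37702947}\right) = - \frac{63925}{75405894}$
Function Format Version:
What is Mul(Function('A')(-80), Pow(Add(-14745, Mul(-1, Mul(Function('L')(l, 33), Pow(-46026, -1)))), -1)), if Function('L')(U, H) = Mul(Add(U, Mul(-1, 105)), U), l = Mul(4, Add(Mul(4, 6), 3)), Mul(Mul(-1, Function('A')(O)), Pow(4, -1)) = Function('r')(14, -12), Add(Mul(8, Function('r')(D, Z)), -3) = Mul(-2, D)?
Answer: Rational(-63925, 75405894) ≈ -0.00084775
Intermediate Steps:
Function('r')(D, Z) = Add(Rational(3, 8), Mul(Rational(-1, 4), D)) (Function('r')(D, Z) = Add(Rational(3, 8), Mul(Rational(1, 8), Mul(-2, D))) = Add(Rational(3, 8), Mul(Rational(-1, 4), D)))
Function('A')(O) = Rational(25, 2) (Function('A')(O) = Mul(-4, Add(Rational(3, 8), Mul(Rational(-1, 4), 14))) = Mul(-4, Add(Rational(3, 8), Rational(-7, 2))) = Mul(-4, Rational(-25, 8)) = Rational(25, 2))
l = 108 (l = Mul(4, Add(24, 3)) = Mul(4, 27) = 108)
Function('L')(U, H) = Mul(U, Add(-105, U)) (Function('L')(U, H) = Mul(Add(U, -105), U) = Mul(Add(-105, U), U) = Mul(U, Add(-105, U)))
Mul(Function('A')(-80), Pow(Add(-14745, Mul(-1, Mul(Function('L')(l, 33), Pow(-46026, -1)))), -1)) = Mul(Rational(25, 2), Pow(Add(-14745, Mul(-1, Mul(Mul(108, Add(-105, 108)), Pow(-46026, -1)))), -1)) = Mul(Rational(25, 2), Pow(Add(-14745, Mul(-1, Mul(Mul(108, 3), Rational(-1, 46026)))), -1)) = Mul(Rational(25, 2), Pow(Add(-14745, Mul(-1, Mul(324, Rational(-1, 46026)))), -1)) = Mul(Rational(25, 2), Pow(Add(-14745, Mul(-1, Rational(-18, 2557))), -1)) = Mul(Rational(25, 2), Pow(Add(-14745, Rational(18, 2557)), -1)) = Mul(Rational(25, 2), Pow(Rational(-37702947, 2557), -1)) = Mul(Rational(25, 2), Rational(-2557, 37702947)) = Rational(-63925, 75405894)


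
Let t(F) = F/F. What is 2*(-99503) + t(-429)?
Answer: -199005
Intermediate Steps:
t(F) = 1
2*(-99503) + t(-429) = 2*(-99503) + 1 = -199006 + 1 = -199005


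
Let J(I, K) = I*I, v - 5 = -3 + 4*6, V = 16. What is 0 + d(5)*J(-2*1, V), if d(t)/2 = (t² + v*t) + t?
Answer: 1280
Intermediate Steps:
v = 26 (v = 5 + (-3 + 4*6) = 5 + (-3 + 24) = 5 + 21 = 26)
d(t) = 2*t² + 54*t (d(t) = 2*((t² + 26*t) + t) = 2*(t² + 27*t) = 2*t² + 54*t)
J(I, K) = I²
0 + d(5)*J(-2*1, V) = 0 + (2*5*(27 + 5))*(-2*1)² = 0 + (2*5*32)*(-2)² = 0 + 320*4 = 0 + 1280 = 1280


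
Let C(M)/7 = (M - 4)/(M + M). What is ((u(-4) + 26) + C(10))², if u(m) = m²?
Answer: 194481/100 ≈ 1944.8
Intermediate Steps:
C(M) = 7*(-4 + M)/(2*M) (C(M) = 7*((M - 4)/(M + M)) = 7*((-4 + M)/((2*M))) = 7*((-4 + M)*(1/(2*M))) = 7*((-4 + M)/(2*M)) = 7*(-4 + M)/(2*M))
((u(-4) + 26) + C(10))² = (((-4)² + 26) + (7/2 - 14/10))² = ((16 + 26) + (7/2 - 14*⅒))² = (42 + (7/2 - 7/5))² = (42 + 21/10)² = (441/10)² = 194481/100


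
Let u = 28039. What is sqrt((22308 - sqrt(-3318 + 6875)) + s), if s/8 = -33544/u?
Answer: sqrt(17530702280740 - 786185521*sqrt(3557))/28039 ≈ 149.13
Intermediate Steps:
s = -268352/28039 (s = 8*(-33544/28039) = -268352/28039 ≈ -9.5707)
sqrt((22308 - sqrt(-3318 + 6875)) + s) = sqrt((22308 - sqrt(-3318 + 6875)) - 268352/28039) = sqrt((22308 - sqrt(3557)) - 268352/28039) = sqrt(625225660/28039 - sqrt(3557))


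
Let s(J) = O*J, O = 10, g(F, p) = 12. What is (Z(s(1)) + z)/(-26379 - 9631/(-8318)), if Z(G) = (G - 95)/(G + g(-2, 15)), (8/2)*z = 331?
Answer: -14435889/4827039602 ≈ -0.0029906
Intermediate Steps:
z = 331/4 (z = (¼)*331 = 331/4 ≈ 82.750)
s(J) = 10*J
Z(G) = (-95 + G)/(12 + G) (Z(G) = (G - 95)/(G + 12) = (-95 + G)/(12 + G))
(Z(s(1)) + z)/(-26379 - 9631/(-8318)) = ((-95 + 10*1)/(12 + 10*1) + 331/4)/(-26379 - 9631/(-8318)) = ((-95 + 10)/(12 + 10) + 331/4)/(-26379 - 9631*(-1/8318)) = (-85/22 + 331/4)/(-26379 + 9631/8318) = ((1/22)*(-85) + 331/4)/(-219410891/8318) = (-85/22 + 331/4)*(-8318/219410891) = (3471/44)*(-8318/219410891) = -14435889/4827039602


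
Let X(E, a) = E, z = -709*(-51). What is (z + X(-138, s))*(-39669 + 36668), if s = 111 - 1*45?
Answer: -108099021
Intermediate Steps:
s = 66 (s = 111 - 45 = 66)
z = 36159
(z + X(-138, s))*(-39669 + 36668) = (36159 - 138)*(-39669 + 36668) = 36021*(-3001) = -108099021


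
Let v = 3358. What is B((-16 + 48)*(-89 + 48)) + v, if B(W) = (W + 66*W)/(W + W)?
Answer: 6783/2 ≈ 3391.5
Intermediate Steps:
B(W) = 67/2 (B(W) = (67*W)/((2*W)) = (67*W)*(1/(2*W)) = 67/2)
B((-16 + 48)*(-89 + 48)) + v = 67/2 + 3358 = 6783/2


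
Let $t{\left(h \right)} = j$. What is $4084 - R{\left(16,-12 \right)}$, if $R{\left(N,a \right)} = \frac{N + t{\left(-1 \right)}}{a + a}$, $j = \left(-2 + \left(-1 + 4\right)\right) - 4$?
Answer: $\frac{98029}{24} \approx 4084.5$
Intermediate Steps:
$j = -3$ ($j = \left(-2 + 3\right) - 4 = 1 - 4 = -3$)
$t{\left(h \right)} = -3$
$R{\left(N,a \right)} = \frac{-3 + N}{2 a}$ ($R{\left(N,a \right)} = \frac{N - 3}{a + a} = \frac{-3 + N}{2 a}$)
$4084 - R{\left(16,-12 \right)} = 4084 - \frac{-3 + 16}{2 \left(-12\right)} = 4084 - \frac{1}{2} \left(- \frac{1}{12}\right) 13 = 4084 - - \frac{13}{24} = 4084 + \frac{13}{24} = \frac{98029}{24}$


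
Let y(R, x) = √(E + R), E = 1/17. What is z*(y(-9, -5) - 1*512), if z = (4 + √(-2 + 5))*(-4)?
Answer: 8*(4 + √3)*(4352 - I*√646)/17 ≈ 11739.0 - 68.559*I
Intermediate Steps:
E = 1/17 ≈ 0.058824
y(R, x) = √(1/17 + R)
z = -16 - 4*√3 (z = (4 + √3)*(-4) = -16 - 4*√3 ≈ -22.928)
z*(y(-9, -5) - 1*512) = (-16 - 4*√3)*(√(17 + 289*(-9))/17 - 1*512) = (-16 - 4*√3)*(√(17 - 2601)/17 - 512) = (-16 - 4*√3)*(√(-2584)/17 - 512) = (-16 - 4*√3)*((2*I*√646)/17 - 512) = (-16 - 4*√3)*(2*I*√646/17 - 512) = (-16 - 4*√3)*(-512 + 2*I*√646/17) = (-512 + 2*I*√646/17)*(-16 - 4*√3)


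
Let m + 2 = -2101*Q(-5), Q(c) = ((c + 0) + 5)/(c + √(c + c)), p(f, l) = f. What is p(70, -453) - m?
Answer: 0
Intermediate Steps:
Q(c) = (5 + c)/(c + √2*√c) (Q(c) = (c + 5)/(c + √(2*c)) = (5 + c)/(c + √2*√c))
m = -2 (m = -2 - 2101*(5 - 5)/(-5 + √2*√(-5)) = -2 - 2101*0/(-5 + √2*(I*√5)) = -2 - 2101*0/(-5 + I*√10) = -2 - 2101*0 = -2 + 0 = -2)
p(70, -453) - m = 70 - 1*(-2) = 70 + 2 = 72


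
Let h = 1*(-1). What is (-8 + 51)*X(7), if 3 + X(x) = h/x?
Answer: -946/7 ≈ -135.14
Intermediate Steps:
h = -1
X(x) = -3 - 1/x
(-8 + 51)*X(7) = (-8 + 51)*(-3 - 1/7) = 43*(-3 - 1*1/7) = 43*(-3 - 1/7) = 43*(-22/7) = -946/7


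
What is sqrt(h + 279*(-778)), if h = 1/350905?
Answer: I*sqrt(26727781555853645)/350905 ≈ 465.9*I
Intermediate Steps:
h = 1/350905 ≈ 2.8498e-6
sqrt(h + 279*(-778)) = sqrt(1/350905 + 279*(-778)) = sqrt(1/350905 - 217062) = sqrt(-76168141109/350905) = I*sqrt(26727781555853645)/350905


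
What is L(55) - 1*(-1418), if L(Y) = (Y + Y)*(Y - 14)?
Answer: 5928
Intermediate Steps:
L(Y) = 2*Y*(-14 + Y) (L(Y) = (2*Y)*(-14 + Y) = 2*Y*(-14 + Y))
L(55) - 1*(-1418) = 2*55*(-14 + 55) - 1*(-1418) = 2*55*41 + 1418 = 4510 + 1418 = 5928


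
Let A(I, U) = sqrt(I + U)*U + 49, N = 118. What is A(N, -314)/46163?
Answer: 49/46163 - 4396*I/46163 ≈ 0.0010615 - 0.095228*I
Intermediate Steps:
A(I, U) = 49 + U*sqrt(I + U) (A(I, U) = U*sqrt(I + U) + 49 = 49 + U*sqrt(I + U))
A(N, -314)/46163 = (49 - 314*sqrt(118 - 314))/46163 = (49 - 4396*I)*(1/46163) = 49/46163 - 4396*I/46163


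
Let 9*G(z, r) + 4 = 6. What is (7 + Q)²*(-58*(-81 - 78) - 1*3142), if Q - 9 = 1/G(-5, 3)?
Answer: 2555120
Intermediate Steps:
G(z, r) = 2/9 (G(z, r) = -4/9 + (⅑)*6 = -4/9 + ⅔ = 2/9)
Q = 27/2 (Q = 9 + 1/(2/9) = 9 + 9/2 = 27/2 ≈ 13.500)
(7 + Q)²*(-58*(-81 - 78) - 1*3142) = (7 + 27/2)²*(-58*(-81 - 78) - 1*3142) = (41/2)²*(-58*(-159) - 3142) = 1681*(9222 - 3142)/4 = (1681/4)*6080 = 2555120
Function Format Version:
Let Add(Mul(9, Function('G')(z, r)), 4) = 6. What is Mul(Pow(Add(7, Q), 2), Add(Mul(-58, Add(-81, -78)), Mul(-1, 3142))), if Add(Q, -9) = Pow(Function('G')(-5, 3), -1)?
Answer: 2555120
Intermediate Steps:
Function('G')(z, r) = Rational(2, 9) (Function('G')(z, r) = Add(Rational(-4, 9), Mul(Rational(1, 9), 6)) = Add(Rational(-4, 9), Rational(2, 3)) = Rational(2, 9))
Q = Rational(27, 2) (Q = Add(9, Pow(Rational(2, 9), -1)) = Add(9, Rational(9, 2)) = Rational(27, 2) ≈ 13.500)
Mul(Pow(Add(7, Q), 2), Add(Mul(-58, Add(-81, -78)), Mul(-1, 3142))) = Mul(Pow(Add(7, Rational(27, 2)), 2), Add(Mul(-58, Add(-81, -78)), Mul(-1, 3142))) = Mul(Pow(Rational(41, 2), 2), Add(Mul(-58, -159), -3142)) = Mul(Rational(1681, 4), Add(9222, -3142)) = Mul(Rational(1681, 4), 6080) = 2555120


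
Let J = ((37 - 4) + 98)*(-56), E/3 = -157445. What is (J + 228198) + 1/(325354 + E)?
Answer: 32462517621/146981 ≈ 2.2086e+5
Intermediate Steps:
E = -472335 (E = 3*(-157445) = -472335)
J = -7336 (J = (33 + 98)*(-56) = 131*(-56) = -7336)
(J + 228198) + 1/(325354 + E) = (-7336 + 228198) + 1/(325354 - 472335) = 220862 + 1/(-146981) = 220862 - 1/146981 = 32462517621/146981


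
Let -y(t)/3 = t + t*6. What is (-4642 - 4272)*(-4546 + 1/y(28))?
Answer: 11913779393/294 ≈ 4.0523e+7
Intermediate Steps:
y(t) = -21*t (y(t) = -3*(t + t*6) = -3*(t + 6*t) = -21*t)
(-4642 - 4272)*(-4546 + 1/y(28)) = (-4642 - 4272)*(-4546 + 1/(-21*28)) = -8914*(-4546 + 1/(-588)) = -8914*(-4546 - 1/588) = -8914*(-2673049/588) = 11913779393/294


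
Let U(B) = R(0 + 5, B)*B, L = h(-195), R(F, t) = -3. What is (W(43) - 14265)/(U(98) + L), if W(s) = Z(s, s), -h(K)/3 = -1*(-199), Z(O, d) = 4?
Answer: 14261/891 ≈ 16.006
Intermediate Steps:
h(K) = -597 (h(K) = -(-3)*(-199) = -3*199 = -597)
L = -597
W(s) = 4
U(B) = -3*B
(W(43) - 14265)/(U(98) + L) = (4 - 14265)/(-3*98 - 597) = -14261/(-294 - 597) = -14261/(-891) = -14261*(-1/891) = 14261/891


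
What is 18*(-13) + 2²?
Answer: -230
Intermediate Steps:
18*(-13) + 2² = -234 + 4 = -230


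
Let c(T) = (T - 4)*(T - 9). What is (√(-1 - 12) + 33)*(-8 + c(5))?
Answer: -396 - 12*I*√13 ≈ -396.0 - 43.267*I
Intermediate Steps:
c(T) = (-9 + T)*(-4 + T) (c(T) = (-4 + T)*(-9 + T) = (-9 + T)*(-4 + T))
(√(-1 - 12) + 33)*(-8 + c(5)) = (√(-1 - 12) + 33)*(-8 + (36 + 5² - 13*5)) = (√(-13) + 33)*(-8 + (36 + 25 - 65)) = (I*√13 + 33)*(-8 - 4) = (33 + I*√13)*(-12) = -396 - 12*I*√13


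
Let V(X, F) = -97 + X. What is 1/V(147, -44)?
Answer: 1/50 ≈ 0.020000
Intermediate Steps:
1/V(147, -44) = 1/(-97 + 147) = 1/50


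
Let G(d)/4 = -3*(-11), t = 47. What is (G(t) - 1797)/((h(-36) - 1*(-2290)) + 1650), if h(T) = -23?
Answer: -1665/3917 ≈ -0.42507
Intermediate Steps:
G(d) = 132 (G(d) = 4*(-3*(-11)) = 4*33 = 132)
(G(t) - 1797)/((h(-36) - 1*(-2290)) + 1650) = (132 - 1797)/((-23 - 1*(-2290)) + 1650) = -1665/((-23 + 2290) + 1650) = -1665/(2267 + 1650) = -1665/3917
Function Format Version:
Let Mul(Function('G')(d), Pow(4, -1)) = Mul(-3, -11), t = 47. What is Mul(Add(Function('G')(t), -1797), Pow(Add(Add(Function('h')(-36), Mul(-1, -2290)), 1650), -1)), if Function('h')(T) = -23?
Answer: Rational(-1665, 3917) ≈ -0.42507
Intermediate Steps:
Function('G')(d) = 132 (Function('G')(d) = Mul(4, Mul(-3, -11)) = Mul(4, 33) = 132)
Mul(Add(Function('G')(t), -1797), Pow(Add(Add(Function('h')(-36), Mul(-1, -2290)), 1650), -1)) = Mul(Add(132, -1797), Pow(Add(Add(-23, Mul(-1, -2290)), 1650), -1)) = Mul(-1665, Pow(Add(Add(-23, 2290), 1650), -1)) = Mul(-1665, Pow(Add(2267, 1650), -1)) = Mul(-1665, Pow(3917, -1)) = Mul(-1665, Rational(1, 3917)) = Rational(-1665, 3917)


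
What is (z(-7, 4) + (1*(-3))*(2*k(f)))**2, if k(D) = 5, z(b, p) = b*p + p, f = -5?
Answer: 2916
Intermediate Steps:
z(b, p) = p + b*p
(z(-7, 4) + (1*(-3))*(2*k(f)))**2 = (4*(1 - 7) + (1*(-3))*(2*5))**2 = (4*(-6) - 3*10)**2 = (-24 - 30)**2 = (-54)**2 = 2916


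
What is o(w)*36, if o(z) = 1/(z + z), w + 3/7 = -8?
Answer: -126/59 ≈ -2.1356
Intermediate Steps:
w = -59/7 (w = -3/7 - 8 = -59/7 ≈ -8.4286)
o(z) = 1/(2*z)
o(w)*36 = (1/(2*(-59/7)))*36 = ((½)*(-7/59))*36 = -7/118*36 = -126/59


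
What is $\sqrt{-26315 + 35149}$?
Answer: $\sqrt{8834} \approx 93.989$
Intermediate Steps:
$\sqrt{-26315 + 35149} = \sqrt{8834}$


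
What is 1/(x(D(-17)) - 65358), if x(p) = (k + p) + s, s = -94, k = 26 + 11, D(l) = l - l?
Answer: -1/65415 ≈ -1.5287e-5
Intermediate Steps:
D(l) = 0
k = 37
x(p) = -57 + p (x(p) = (37 + p) - 94 = -57 + p)
1/(x(D(-17)) - 65358) = 1/((-57 + 0) - 65358) = 1/(-57 - 65358) = 1/(-65415) = -1/65415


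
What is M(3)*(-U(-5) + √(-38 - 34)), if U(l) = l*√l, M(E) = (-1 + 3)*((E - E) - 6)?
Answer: I*(-72*√2 - 60*√5) ≈ -235.99*I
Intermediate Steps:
M(E) = -12 (M(E) = 2*(0 - 6) = 2*(-6) = -12)
U(l) = l^(3/2)
M(3)*(-U(-5) + √(-38 - 34)) = -12*(-(-5)^(3/2) + √(-38 - 34)) = -12*(-(-5)*I*√5 + √(-72)) = -12*(5*I*√5 + 6*I*√2) = -72*I*√2 - 60*I*√5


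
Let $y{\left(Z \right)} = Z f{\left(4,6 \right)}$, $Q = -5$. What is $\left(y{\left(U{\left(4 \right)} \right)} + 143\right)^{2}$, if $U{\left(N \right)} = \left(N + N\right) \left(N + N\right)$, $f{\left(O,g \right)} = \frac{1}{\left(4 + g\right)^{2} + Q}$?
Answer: $\frac{186295201}{9025} \approx 20642.0$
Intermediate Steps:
$f{\left(O,g \right)} = \frac{1}{-5 + \left(4 + g\right)^{2}}$ ($f{\left(O,g \right)} = \frac{1}{\left(4 + g\right)^{2} - 5} = \frac{1}{-5 + \left(4 + g\right)^{2}}$)
$U{\left(N \right)} = 4 N^{2}$ ($U{\left(N \right)} = 2 N 2 N = 4 N^{2}$)
$y{\left(Z \right)} = \frac{Z}{95}$ ($y{\left(Z \right)} = \frac{Z}{-5 + \left(4 + 6\right)^{2}} = \frac{Z}{-5 + 10^{2}} = \frac{Z}{-5 + 100} = \frac{Z}{95}$)
$\left(y{\left(U{\left(4 \right)} \right)} + 143\right)^{2} = \left(\frac{4 \cdot 4^{2}}{95} + 143\right)^{2} = \left(\frac{4 \cdot 16}{95} + 143\right)^{2} = \left(\frac{1}{95} \cdot 64 + 143\right)^{2} = \left(\frac{64}{95} + 143\right)^{2} = \left(\frac{13649}{95}\right)^{2} = \frac{186295201}{9025}$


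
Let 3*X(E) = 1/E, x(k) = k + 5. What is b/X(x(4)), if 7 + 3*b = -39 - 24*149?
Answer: -32598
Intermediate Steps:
x(k) = 5 + k
b = -3622/3 (b = -7/3 + (-39 - 24*149)/3 = -7/3 + (-39 - 3576)/3 = -7/3 + (⅓)*(-3615) = -7/3 - 1205 = -3622/3 ≈ -1207.3)
X(E) = 1/(3*E)
b/X(x(4)) = -3622/(3*(1/(3*(5 + 4)))) = -3622/(3*((⅓)/9)) = -3622/(3*((⅓)*(⅑))) = -3622/(3*1/27) = -3622/3*27 = -32598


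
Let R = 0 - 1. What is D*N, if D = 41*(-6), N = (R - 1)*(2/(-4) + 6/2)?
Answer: 1230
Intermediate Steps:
R = -1
N = -5 (N = (-1 - 1)*(2/(-4) + 6/2) = -2*(2*(-¼) + 6*(½)) = -2*(-½ + 3) = -2*5/2 = -5)
D = -246
D*N = -246*(-5) = 1230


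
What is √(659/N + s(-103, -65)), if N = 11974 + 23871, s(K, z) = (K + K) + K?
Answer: I*√396999361870/35845 ≈ 17.578*I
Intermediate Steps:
s(K, z) = 3*K (s(K, z) = 2*K + K = 3*K)
N = 35845
√(659/N + s(-103, -65)) = √(659/35845 + 3*(-103)) = √(659*(1/35845) - 309) = √(659/35845 - 309) = √(-11075446/35845) = I*√396999361870/35845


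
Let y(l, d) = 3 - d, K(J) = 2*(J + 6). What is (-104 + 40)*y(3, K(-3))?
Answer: 192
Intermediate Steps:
K(J) = 12 + 2*J (K(J) = 2*(6 + J) = 12 + 2*J)
(-104 + 40)*y(3, K(-3)) = (-104 + 40)*(3 - (12 + 2*(-3))) = -64*(3 - (12 - 6)) = -64*(3 - 1*6) = -64*(3 - 6) = -64*(-3) = 192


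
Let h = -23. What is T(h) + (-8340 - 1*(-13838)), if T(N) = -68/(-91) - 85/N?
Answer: 11516613/2093 ≈ 5502.4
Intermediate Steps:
T(N) = 68/91 - 85/N (T(N) = -68*(-1/91) - 85/N = 68/91 - 85/N)
T(h) + (-8340 - 1*(-13838)) = (68/91 - 85/(-23)) + (-8340 - 1*(-13838)) = (68/91 - 85*(-1/23)) + (-8340 + 13838) = (68/91 + 85/23) + 5498 = 9299/2093 + 5498 = 11516613/2093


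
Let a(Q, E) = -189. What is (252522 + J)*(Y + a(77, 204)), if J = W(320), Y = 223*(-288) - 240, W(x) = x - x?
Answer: -16326304866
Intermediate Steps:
W(x) = 0
Y = -64464 (Y = -64224 - 240 = -64464)
J = 0
(252522 + J)*(Y + a(77, 204)) = (252522 + 0)*(-64464 - 189) = 252522*(-64653) = -16326304866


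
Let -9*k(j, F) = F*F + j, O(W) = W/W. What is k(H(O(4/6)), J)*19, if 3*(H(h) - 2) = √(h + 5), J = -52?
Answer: -17138/3 - 19*√6/27 ≈ -5714.4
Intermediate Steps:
O(W) = 1
H(h) = 2 + √(5 + h)/3 (H(h) = 2 + √(h + 5)/3 = 2 + √(5 + h)/3)
k(j, F) = -j/9 - F²/9 (k(j, F) = -(F*F + j)/9 = -(F² + j)/9 = -(j + F²)/9 = -j/9 - F²/9)
k(H(O(4/6)), J)*19 = (-(2 + √(5 + 1)/3)/9 - ⅑*(-52)²)*19 = (-(2 + √6/3)/9 - ⅑*2704)*19 = ((-2/9 - √6/27) - 2704/9)*19 = (-902/3 - √6/27)*19 = -17138/3 - 19*√6/27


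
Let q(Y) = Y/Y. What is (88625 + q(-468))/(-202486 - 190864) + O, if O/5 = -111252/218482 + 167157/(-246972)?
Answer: -989758456053447/160793542983700 ≈ -6.1555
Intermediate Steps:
q(Y) = 1
O = -4848251865/817559644 (O = 5*(-111252/218482 + 167157/(-246972)) = 5*(-111252*1/218482 + 167157*(-1/246972)) = 5*(-55626/109241 - 55719/82324) = 5*(-969650373/817559644) = -4848251865/817559644 ≈ -5.9302)
(88625 + q(-468))/(-202486 - 190864) + O = (88625 + 1)/(-202486 - 190864) - 4848251865/817559644 = 88626/(-393350) - 4848251865/817559644 = 88626*(-1/393350) - 4848251865/817559644 = -44313/196675 - 4848251865/817559644 = -989758456053447/160793542983700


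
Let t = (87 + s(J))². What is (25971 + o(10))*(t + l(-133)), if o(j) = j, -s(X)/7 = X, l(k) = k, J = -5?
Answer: 383245731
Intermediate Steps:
s(X) = -7*X
t = 14884 (t = (87 - 7*(-5))² = (87 + 35)² = 122² = 14884)
(25971 + o(10))*(t + l(-133)) = (25971 + 10)*(14884 - 133) = 25981*14751 = 383245731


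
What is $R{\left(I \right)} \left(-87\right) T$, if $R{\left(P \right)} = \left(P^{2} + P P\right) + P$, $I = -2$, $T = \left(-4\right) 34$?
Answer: $70992$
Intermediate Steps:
$T = -136$
$R{\left(P \right)} = P + 2 P^{2}$ ($R{\left(P \right)} = \left(P^{2} + P^{2}\right) + P = 2 P^{2} + P = P + 2 P^{2}$)
$R{\left(I \right)} \left(-87\right) T = - 2 \left(1 + 2 \left(-2\right)\right) \left(-87\right) \left(-136\right) = - 2 \left(1 - 4\right) \left(-87\right) \left(-136\right) = \left(-2\right) \left(-3\right) \left(-87\right) \left(-136\right) = 6 \left(-87\right) \left(-136\right) = \left(-522\right) \left(-136\right) = 70992$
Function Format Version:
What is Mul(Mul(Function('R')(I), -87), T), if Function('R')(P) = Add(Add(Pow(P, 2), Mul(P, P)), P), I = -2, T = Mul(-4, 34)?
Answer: 70992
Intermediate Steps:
T = -136
Function('R')(P) = Add(P, Mul(2, Pow(P, 2))) (Function('R')(P) = Add(Add(Pow(P, 2), Pow(P, 2)), P) = Add(Mul(2, Pow(P, 2)), P) = Add(P, Mul(2, Pow(P, 2))))
Mul(Mul(Function('R')(I), -87), T) = Mul(Mul(Mul(-2, Add(1, Mul(2, -2))), -87), -136) = Mul(Mul(Mul(-2, Add(1, -4)), -87), -136) = Mul(Mul(Mul(-2, -3), -87), -136) = Mul(Mul(6, -87), -136) = Mul(-522, -136) = 70992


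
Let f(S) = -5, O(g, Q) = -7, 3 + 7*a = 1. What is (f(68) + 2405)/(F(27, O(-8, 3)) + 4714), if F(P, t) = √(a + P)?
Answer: 5279680/10370159 - 160*√1309/10370159 ≈ 0.50856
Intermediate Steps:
a = -2/7 (a = -3/7 + (⅐)*1 = -3/7 + ⅐ = -2/7 ≈ -0.28571)
F(P, t) = √(-2/7 + P)
(f(68) + 2405)/(F(27, O(-8, 3)) + 4714) = (-5 + 2405)/(√(-14 + 49*27)/7 + 4714) = 2400/(√(-14 + 1323)/7 + 4714) = 2400/(√1309/7 + 4714) = 2400/(4714 + √1309/7)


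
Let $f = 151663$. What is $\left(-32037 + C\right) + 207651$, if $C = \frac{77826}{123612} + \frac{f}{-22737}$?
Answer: $\frac{82259627902337}{468427674} \approx 1.7561 \cdot 10^{5}$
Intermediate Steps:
$C = - \frac{2829639499}{468427674}$ ($C = \frac{77826}{123612} + \frac{151663}{-22737} = 77826 \cdot \frac{1}{123612} + 151663 \left(- \frac{1}{22737}\right) = \frac{12971}{20602} - \frac{151663}{22737} = - \frac{2829639499}{468427674} \approx -6.0407$)
$\left(-32037 + C\right) + 207651 = \left(-32037 - \frac{2829639499}{468427674}\right) + 207651 = - \frac{15009847031437}{468427674} + 207651 = \frac{82259627902337}{468427674}$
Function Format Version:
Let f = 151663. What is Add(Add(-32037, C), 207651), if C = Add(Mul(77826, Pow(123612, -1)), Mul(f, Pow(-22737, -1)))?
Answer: Rational(82259627902337, 468427674) ≈ 1.7561e+5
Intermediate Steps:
C = Rational(-2829639499, 468427674) (C = Add(Mul(77826, Pow(123612, -1)), Mul(151663, Pow(-22737, -1))) = Add(Mul(77826, Rational(1, 123612)), Mul(151663, Rational(-1, 22737))) = Add(Rational(12971, 20602), Rational(-151663, 22737)) = Rational(-2829639499, 468427674) ≈ -6.0407)
Add(Add(-32037, C), 207651) = Add(Add(-32037, Rational(-2829639499, 468427674)), 207651) = Add(Rational(-15009847031437, 468427674), 207651) = Rational(82259627902337, 468427674)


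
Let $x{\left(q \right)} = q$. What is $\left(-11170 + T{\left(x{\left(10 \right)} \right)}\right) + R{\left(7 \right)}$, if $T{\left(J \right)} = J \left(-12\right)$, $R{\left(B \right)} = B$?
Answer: $-11283$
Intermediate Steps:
$T{\left(J \right)} = - 12 J$
$\left(-11170 + T{\left(x{\left(10 \right)} \right)}\right) + R{\left(7 \right)} = \left(-11170 - 120\right) + 7 = -11290 + 7 = -11283$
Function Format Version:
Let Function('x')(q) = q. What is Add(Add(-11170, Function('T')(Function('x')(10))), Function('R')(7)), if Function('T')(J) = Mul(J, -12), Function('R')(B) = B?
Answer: -11283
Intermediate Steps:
Function('T')(J) = Mul(-12, J)
Add(Add(-11170, Function('T')(Function('x')(10))), Function('R')(7)) = Add(Add(-11170, Mul(-12, 10)), 7) = Add(Add(-11170, -120), 7) = Add(-11290, 7) = -11283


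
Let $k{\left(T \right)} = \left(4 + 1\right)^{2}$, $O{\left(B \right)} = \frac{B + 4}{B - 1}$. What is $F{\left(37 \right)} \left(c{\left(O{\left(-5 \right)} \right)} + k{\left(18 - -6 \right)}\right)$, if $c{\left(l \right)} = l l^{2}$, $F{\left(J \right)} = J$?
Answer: $\frac{199837}{216} \approx 925.17$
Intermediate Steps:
$O{\left(B \right)} = \frac{4 + B}{-1 + B}$
$c{\left(l \right)} = l^{3}$
$k{\left(T \right)} = 25$ ($k{\left(T \right)} = 5^{2} = 25$)
$F{\left(37 \right)} \left(c{\left(O{\left(-5 \right)} \right)} + k{\left(18 - -6 \right)}\right) = 37 \left(\left(\frac{4 - 5}{-1 - 5}\right)^{3} + 25\right) = 37 \left(\left(\frac{1}{-6} \left(-1\right)\right)^{3} + 25\right) = 37 \left(\left(\left(- \frac{1}{6}\right) \left(-1\right)\right)^{3} + 25\right) = 37 \left(\left(\frac{1}{6}\right)^{3} + 25\right) = 37 \left(\frac{1}{216} + 25\right) = 37 \cdot \frac{5401}{216} = \frac{199837}{216}$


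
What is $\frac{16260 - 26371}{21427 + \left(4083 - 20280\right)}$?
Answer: $- \frac{10111}{5230} \approx -1.9333$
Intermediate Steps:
$\frac{16260 - 26371}{21427 + \left(4083 - 20280\right)} = - \frac{10111}{21427 + \left(4083 - 20280\right)} = - \frac{10111}{21427 - 16197} = - \frac{10111}{5230}$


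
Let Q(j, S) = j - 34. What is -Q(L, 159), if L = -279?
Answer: 313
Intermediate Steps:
Q(j, S) = -34 + j
-Q(L, 159) = -(-34 - 279) = -1*(-313) = 313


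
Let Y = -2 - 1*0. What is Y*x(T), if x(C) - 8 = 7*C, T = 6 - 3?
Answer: -58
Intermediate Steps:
T = 3
Y = -2 (Y = -2 + 0 = -2)
x(C) = 8 + 7*C
Y*x(T) = -2*(8 + 7*3) = -2*(8 + 21) = -2*29 = -58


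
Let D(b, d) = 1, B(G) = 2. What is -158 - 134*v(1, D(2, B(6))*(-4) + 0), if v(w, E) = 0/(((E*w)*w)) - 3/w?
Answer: 244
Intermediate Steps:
v(w, E) = -3/w (v(w, E) = 0/((E*w²)) - 3/w = 0*(1/(E*w²)) - 3/w = 0 - 3/w = -3/w)
-158 - 134*v(1, D(2, B(6))*(-4) + 0) = -158 - (-402)/1 = -158 - (-402) = -158 - 134*(-3) = -158 + 402 = 244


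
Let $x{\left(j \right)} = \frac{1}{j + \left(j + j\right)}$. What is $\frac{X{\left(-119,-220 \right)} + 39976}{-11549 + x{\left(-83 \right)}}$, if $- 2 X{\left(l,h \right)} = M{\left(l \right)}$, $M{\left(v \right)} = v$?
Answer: $- \frac{19937679}{5751404} \approx -3.4666$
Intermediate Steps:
$x{\left(j \right)} = \frac{1}{3 j}$ ($x{\left(j \right)} = \frac{1}{j + 2 j} = \frac{1}{3 j}$)
$X{\left(l,h \right)} = - \frac{l}{2}$
$\frac{X{\left(-119,-220 \right)} + 39976}{-11549 + x{\left(-83 \right)}} = \frac{\left(- \frac{1}{2}\right) \left(-119\right) + 39976}{-11549 + \frac{1}{3 \left(-83\right)}} = \frac{\frac{119}{2} + 39976}{-11549 + \frac{1}{3} \left(- \frac{1}{83}\right)} = \frac{80071}{2 \left(-11549 - \frac{1}{249}\right)} = \frac{80071}{2 \left(- \frac{2875702}{249}\right)} = \frac{80071}{2} \left(- \frac{249}{2875702}\right) = - \frac{19937679}{5751404}$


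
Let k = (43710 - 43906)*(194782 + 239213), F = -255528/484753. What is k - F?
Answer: -41234553878532/484753 ≈ -8.5063e+7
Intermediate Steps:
F = -255528/484753 (F = -255528*1/484753 = -255528/484753 ≈ -0.52713)
k = -85063020 (k = -196*433995 = -85063020)
k - F = -85063020 - 1*(-255528/484753) = -85063020 + 255528/484753 = -41234553878532/484753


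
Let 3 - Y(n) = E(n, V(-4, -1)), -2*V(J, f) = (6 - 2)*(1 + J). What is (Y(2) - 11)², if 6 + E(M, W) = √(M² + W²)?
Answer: 44 + 8*√10 ≈ 69.298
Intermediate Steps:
V(J, f) = -2 - 2*J (V(J, f) = -(6 - 2)*(1 + J)/2 = -2*(1 + J) = -(4 + 4*J)/2 = -2 - 2*J)
E(M, W) = -6 + √(M² + W²)
Y(n) = 9 - √(36 + n²) (Y(n) = 3 - (-6 + √(n² + (-2 - 2*(-4))²)) = 3 - (-6 + √(n² + (-2 + 8)²)) = 3 - (-6 + √(n² + 6²)) = 3 - (-6 + √(n² + 36)) = 3 - (-6 + √(36 + n²)) = 3 + (6 - √(36 + n²)) = 9 - √(36 + n²))
(Y(2) - 11)² = ((9 - √(36 + 2²)) - 11)² = ((9 - √(36 + 4)) - 11)² = ((9 - √40) - 11)² = ((9 - 2*√10) - 11)² = (-2 - 2*√10)²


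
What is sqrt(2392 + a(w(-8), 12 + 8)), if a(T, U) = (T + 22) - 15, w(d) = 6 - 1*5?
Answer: 20*sqrt(6) ≈ 48.990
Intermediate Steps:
w(d) = 1 (w(d) = 6 - 5 = 1)
a(T, U) = 7 + T (a(T, U) = (22 + T) - 15 = 7 + T)
sqrt(2392 + a(w(-8), 12 + 8)) = sqrt(2392 + (7 + 1)) = sqrt(2392 + 8) = sqrt(2400) = 20*sqrt(6)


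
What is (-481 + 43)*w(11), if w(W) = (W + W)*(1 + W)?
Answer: -115632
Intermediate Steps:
w(W) = 2*W*(1 + W) (w(W) = (2*W)*(1 + W) = 2*W*(1 + W))
(-481 + 43)*w(11) = (-481 + 43)*(2*11*(1 + 11)) = -876*11*12 = -438*264 = -115632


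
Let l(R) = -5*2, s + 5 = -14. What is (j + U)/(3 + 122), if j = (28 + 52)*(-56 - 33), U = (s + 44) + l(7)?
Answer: -1421/25 ≈ -56.840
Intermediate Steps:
s = -19 (s = -5 - 14 = -19)
l(R) = -10
U = 15 (U = (-19 + 44) - 10 = 25 - 10 = 15)
j = -7120 (j = 80*(-89) = -7120)
(j + U)/(3 + 122) = (-7120 + 15)/(3 + 122) = -7105/125 = (1/125)*(-7105) = -1421/25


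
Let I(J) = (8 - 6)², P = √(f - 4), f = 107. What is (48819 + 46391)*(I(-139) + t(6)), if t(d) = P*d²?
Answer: 380840 + 3427560*√103 ≈ 3.5167e+7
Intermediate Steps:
P = √103 (P = √(107 - 4) = √103 ≈ 10.149)
t(d) = √103*d²
I(J) = 4 (I(J) = 2² = 4)
(48819 + 46391)*(I(-139) + t(6)) = (48819 + 46391)*(4 + √103*6²) = 95210*(4 + √103*36) = 95210*(4 + 36*√103) = 380840 + 3427560*√103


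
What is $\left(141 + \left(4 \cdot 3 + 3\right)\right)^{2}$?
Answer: $24336$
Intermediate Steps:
$\left(141 + \left(4 \cdot 3 + 3\right)\right)^{2} = \left(141 + \left(12 + 3\right)\right)^{2} = \left(141 + 15\right)^{2} = 156^{2} = 24336$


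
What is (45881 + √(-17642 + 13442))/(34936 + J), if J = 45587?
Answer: 45881/80523 + 10*I*√42/80523 ≈ 0.56979 + 0.00080483*I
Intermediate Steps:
(45881 + √(-17642 + 13442))/(34936 + J) = (45881 + √(-17642 + 13442))/(34936 + 45587) = (45881 + √(-4200))/80523 = (45881 + 10*I*√42)*(1/80523) = 45881/80523 + 10*I*√42/80523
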